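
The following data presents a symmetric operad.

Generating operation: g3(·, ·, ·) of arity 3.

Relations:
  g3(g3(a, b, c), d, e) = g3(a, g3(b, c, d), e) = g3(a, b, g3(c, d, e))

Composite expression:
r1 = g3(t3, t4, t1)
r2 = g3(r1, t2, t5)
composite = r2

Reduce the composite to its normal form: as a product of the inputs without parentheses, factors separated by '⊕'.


Associativity of g3 dissolves the nesting; only the t-input order survives.
g3(t3, t4, t1) unparenthesizes to t3 ⊕ t4 ⊕ t1
g3(g3(t3, t4, t1), t2, t5) unparenthesizes to t3 ⊕ t4 ⊕ t1 ⊕ t2 ⊕ t5

t3 ⊕ t4 ⊕ t1 ⊕ t2 ⊕ t5


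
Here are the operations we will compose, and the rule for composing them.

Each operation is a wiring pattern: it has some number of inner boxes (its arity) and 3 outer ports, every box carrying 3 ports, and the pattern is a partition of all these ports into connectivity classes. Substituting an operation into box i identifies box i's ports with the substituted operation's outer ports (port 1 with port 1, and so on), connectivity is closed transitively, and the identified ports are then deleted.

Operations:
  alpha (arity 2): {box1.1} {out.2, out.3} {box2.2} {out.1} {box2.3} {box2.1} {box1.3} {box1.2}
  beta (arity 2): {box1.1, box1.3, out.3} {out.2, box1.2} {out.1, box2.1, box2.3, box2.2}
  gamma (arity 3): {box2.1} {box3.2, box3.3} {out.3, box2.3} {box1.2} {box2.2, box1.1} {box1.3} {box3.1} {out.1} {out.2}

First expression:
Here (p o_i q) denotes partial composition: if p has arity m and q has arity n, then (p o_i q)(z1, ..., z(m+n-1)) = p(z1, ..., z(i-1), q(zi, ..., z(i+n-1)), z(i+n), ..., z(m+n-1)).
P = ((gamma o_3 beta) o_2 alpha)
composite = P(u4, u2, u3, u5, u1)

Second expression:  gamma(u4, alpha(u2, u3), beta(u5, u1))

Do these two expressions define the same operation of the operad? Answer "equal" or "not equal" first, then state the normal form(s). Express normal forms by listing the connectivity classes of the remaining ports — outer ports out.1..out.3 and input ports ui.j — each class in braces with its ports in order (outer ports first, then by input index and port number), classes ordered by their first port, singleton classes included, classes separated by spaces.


The first expression reduces to {out.1} {out.2} {out.3, u4.1} {u1.1, u1.2, u1.3} {u2.1} {u2.2} {u2.3} {u3.1} {u3.2} {u3.3} {u4.2} {u4.3} {u5.1, u5.2, u5.3}
The second expression reduces to {out.1} {out.2} {out.3, u4.1} {u1.1, u1.2, u1.3} {u2.1} {u2.2} {u2.3} {u3.1} {u3.2} {u3.3} {u4.2} {u4.3} {u5.1, u5.2, u5.3}
The normal forms match — equal.

equal — both sides give {out.1} {out.2} {out.3, u4.1} {u1.1, u1.2, u1.3} {u2.1} {u2.2} {u2.3} {u3.1} {u3.2} {u3.3} {u4.2} {u4.3} {u5.1, u5.2, u5.3}


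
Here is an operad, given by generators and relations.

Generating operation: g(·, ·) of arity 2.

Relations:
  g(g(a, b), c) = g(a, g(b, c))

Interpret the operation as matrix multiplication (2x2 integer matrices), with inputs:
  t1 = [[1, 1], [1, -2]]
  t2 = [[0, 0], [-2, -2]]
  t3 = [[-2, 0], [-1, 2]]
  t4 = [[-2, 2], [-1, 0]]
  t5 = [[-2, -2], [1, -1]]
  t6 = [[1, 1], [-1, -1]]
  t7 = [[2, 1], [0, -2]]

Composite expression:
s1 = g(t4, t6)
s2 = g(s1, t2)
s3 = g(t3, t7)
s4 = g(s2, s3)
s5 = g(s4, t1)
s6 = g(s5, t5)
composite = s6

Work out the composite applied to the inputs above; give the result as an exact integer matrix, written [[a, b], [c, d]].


g(t4, t6) = [[-4, -4], [-1, -1]]
g(g(t4, t6), t2) = [[8, 8], [2, 2]]
g(t3, t7) = [[-4, -2], [-2, -5]]
g(g(g(t4, t6), t2), g(t3, t7)) = [[-48, -56], [-12, -14]]
g(g(g(g(t4, t6), t2), g(t3, t7)), t1) = [[-104, 64], [-26, 16]]
g(g(g(g(g(t4, t6), t2), g(t3, t7)), t1), t5) = [[272, 144], [68, 36]]

[[272, 144], [68, 36]]


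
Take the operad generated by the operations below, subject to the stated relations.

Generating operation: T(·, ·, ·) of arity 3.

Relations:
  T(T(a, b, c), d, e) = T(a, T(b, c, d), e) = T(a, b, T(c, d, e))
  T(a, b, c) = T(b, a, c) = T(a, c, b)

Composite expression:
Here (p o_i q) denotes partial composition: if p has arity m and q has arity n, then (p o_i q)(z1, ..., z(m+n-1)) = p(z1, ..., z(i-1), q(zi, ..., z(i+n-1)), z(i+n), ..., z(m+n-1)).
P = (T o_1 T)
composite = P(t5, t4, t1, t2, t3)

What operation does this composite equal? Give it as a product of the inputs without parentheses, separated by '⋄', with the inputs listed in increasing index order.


Any arrangement under T is one operation, so sort the t-inputs.
T(t5, t4, t1) linearizes to t5 ⋄ t4 ⋄ t1
T(T(t5, t4, t1), t2, t3) linearizes to t5 ⋄ t4 ⋄ t1 ⋄ t2 ⋄ t3
the factors in increasing index order: t1 ⋄ t2 ⋄ t3 ⋄ t4 ⋄ t5

t1 ⋄ t2 ⋄ t3 ⋄ t4 ⋄ t5


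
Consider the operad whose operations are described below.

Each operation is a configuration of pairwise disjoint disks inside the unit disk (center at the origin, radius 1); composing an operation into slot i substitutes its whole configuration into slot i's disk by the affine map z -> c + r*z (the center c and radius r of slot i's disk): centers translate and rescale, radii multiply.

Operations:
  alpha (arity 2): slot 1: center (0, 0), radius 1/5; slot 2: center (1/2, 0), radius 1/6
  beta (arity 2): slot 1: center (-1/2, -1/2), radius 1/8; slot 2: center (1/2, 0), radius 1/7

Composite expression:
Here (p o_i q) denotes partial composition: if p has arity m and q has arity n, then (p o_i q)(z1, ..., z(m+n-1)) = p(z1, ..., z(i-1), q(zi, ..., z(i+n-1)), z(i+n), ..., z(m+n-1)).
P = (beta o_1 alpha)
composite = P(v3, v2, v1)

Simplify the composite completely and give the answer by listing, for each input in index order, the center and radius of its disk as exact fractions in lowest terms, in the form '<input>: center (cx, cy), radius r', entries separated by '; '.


v1: center (1/2, 0), radius 1/7; v2: center (-7/16, -1/2), radius 1/48; v3: center (-1/2, -1/2), radius 1/40

Below beta, radii multiply path by path; the v-disk centers shift.
v3: after 2 affine steps, its disk has center (-1/2, -1/2), radius 1/40
v2: after 2 affine steps, its disk has center (-7/16, -1/2), radius 1/48
v1: after 1 affine step, its disk has center (1/2, 0), radius 1/7


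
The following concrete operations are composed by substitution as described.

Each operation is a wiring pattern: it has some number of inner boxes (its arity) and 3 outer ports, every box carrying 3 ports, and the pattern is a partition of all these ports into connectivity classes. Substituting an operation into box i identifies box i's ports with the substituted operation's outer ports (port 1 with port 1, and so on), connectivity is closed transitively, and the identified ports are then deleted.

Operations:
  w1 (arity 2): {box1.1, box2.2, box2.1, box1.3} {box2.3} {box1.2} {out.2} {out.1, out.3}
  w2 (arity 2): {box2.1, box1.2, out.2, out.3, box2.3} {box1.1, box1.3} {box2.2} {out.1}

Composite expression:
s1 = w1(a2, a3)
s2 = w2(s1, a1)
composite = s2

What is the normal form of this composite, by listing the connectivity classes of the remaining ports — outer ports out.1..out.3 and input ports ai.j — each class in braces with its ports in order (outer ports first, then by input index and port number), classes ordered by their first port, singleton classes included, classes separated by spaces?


Treat the ports identified at w2 as solder joints: merge, then drop.
after w1, the pattern on (a2, a3) reads {out.1, out.3} {out.2} {a2.1, a2.3, a3.1, a3.2} {a2.2} {a3.3} (out.j = its outer ports)
after w2, the pattern on (a2, a3, a1) reads {out.1} {out.2, out.3, a1.1, a1.3} {a1.2} {a2.1, a2.3, a3.1, a3.2} {a2.2} {a3.3} (out.j = its outer ports)

{out.1} {out.2, out.3, a1.1, a1.3} {a1.2} {a2.1, a2.3, a3.1, a3.2} {a2.2} {a3.3}


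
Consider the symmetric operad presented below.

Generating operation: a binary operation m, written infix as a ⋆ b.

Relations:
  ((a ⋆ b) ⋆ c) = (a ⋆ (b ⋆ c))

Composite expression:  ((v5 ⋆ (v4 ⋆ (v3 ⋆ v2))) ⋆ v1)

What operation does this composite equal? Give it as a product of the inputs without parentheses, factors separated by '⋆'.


v5 ⋆ v4 ⋆ v3 ⋆ v2 ⋆ v1


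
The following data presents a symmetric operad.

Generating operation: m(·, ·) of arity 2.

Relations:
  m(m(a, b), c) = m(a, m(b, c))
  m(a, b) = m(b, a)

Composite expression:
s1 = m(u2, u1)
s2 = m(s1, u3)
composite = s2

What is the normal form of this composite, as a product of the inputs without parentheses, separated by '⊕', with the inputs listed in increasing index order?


u1 ⊕ u2 ⊕ u3

Reordering under m is free, so list the u-inputs canonically.
m(u2, u1) reduces to u2 ⊕ u1
m(m(u2, u1), u3) reduces to u2 ⊕ u1 ⊕ u3
sorting the factors by input index: u1 ⊕ u2 ⊕ u3


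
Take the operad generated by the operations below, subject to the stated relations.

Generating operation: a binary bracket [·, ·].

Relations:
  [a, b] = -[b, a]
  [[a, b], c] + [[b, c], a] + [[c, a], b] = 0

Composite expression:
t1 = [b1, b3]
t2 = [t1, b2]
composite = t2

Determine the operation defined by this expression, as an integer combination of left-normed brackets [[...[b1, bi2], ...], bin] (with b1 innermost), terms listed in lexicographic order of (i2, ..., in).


[[b1, b3], b2]

In the tensor algebra, words opening b1 carry the b1-anchored form.
Composite bracket: [[b1, b3], b2]
Full expansion: 4 signed words from ab - ba (2^2 = 4).
Collect the words opening with b1:
  sign of b1b3b2 is +1, so it contributes +[[b1, b3], b2]


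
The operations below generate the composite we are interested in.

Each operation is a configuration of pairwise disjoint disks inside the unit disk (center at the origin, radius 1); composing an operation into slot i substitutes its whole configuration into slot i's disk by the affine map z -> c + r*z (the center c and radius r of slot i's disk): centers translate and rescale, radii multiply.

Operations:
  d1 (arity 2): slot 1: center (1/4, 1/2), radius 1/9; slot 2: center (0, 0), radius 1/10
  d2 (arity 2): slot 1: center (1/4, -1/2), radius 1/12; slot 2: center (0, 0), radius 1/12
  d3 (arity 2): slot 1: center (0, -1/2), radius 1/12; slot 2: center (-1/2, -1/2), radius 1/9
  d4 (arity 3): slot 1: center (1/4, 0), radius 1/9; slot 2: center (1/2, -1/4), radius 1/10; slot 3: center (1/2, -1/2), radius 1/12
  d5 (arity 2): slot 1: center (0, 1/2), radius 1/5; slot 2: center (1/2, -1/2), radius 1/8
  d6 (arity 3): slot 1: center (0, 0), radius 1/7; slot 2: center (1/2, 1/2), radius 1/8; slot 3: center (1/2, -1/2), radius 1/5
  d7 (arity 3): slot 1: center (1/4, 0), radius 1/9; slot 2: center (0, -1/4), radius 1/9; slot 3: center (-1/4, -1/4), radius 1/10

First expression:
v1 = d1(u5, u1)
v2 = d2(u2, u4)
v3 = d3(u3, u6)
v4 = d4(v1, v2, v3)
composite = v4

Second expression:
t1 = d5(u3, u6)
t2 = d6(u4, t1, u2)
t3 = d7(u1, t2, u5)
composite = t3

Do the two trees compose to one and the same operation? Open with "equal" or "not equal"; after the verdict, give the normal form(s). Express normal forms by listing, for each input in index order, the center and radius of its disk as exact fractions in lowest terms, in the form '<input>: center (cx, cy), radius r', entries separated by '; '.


Normal form of the first expression: u1: center (1/4, 0), radius 1/90; u2: center (21/40, -3/10), radius 1/120; u3: center (1/2, -13/24), radius 1/144; u4: center (1/2, -1/4), radius 1/120; u5: center (5/18, 1/18), radius 1/81; u6: center (11/24, -13/24), radius 1/108
Normal form of the second expression: u1: center (1/4, 0), radius 1/9; u2: center (1/18, -11/36), radius 1/45; u3: center (1/18, -3/16), radius 1/360; u4: center (0, -1/4), radius 1/63; u5: center (-1/4, -1/4), radius 1/10; u6: center (1/16, -29/144), radius 1/576
Different reductions; not equal.

not equal — first u1: center (1/4, 0), radius 1/90; u2: center (21/40, -3/10), radius 1/120; u3: center (1/2, -13/24), radius 1/144; u4: center (1/2, -1/4), radius 1/120; u5: center (5/18, 1/18), radius 1/81; u6: center (11/24, -13/24), radius 1/108, second u1: center (1/4, 0), radius 1/9; u2: center (1/18, -11/36), radius 1/45; u3: center (1/18, -3/16), radius 1/360; u4: center (0, -1/4), radius 1/63; u5: center (-1/4, -1/4), radius 1/10; u6: center (1/16, -29/144), radius 1/576


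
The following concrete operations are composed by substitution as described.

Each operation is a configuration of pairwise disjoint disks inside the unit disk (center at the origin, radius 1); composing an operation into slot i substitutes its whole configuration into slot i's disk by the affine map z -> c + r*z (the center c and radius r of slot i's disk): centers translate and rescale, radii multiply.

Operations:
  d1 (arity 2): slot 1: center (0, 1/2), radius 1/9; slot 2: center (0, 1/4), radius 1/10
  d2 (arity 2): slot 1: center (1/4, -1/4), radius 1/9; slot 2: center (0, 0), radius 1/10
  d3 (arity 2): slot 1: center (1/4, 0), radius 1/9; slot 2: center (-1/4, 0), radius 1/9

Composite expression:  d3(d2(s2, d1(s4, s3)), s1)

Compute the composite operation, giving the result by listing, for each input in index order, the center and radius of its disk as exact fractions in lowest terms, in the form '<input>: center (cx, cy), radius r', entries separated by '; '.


s1: center (-1/4, 0), radius 1/9; s2: center (5/18, -1/36), radius 1/81; s3: center (1/4, 1/360), radius 1/900; s4: center (1/4, 1/180), radius 1/810

Follow each s-input down from d3: c' goes to c + r*c', radius to r*r'.
for s2, the 2-step affine chain lands on center (5/18, -1/36), radius 1/81
for s4, the 3-step affine chain lands on center (1/4, 1/180), radius 1/810
for s3, the 3-step affine chain lands on center (1/4, 1/360), radius 1/900
for s1, the 1-step affine chain lands on center (-1/4, 0), radius 1/9


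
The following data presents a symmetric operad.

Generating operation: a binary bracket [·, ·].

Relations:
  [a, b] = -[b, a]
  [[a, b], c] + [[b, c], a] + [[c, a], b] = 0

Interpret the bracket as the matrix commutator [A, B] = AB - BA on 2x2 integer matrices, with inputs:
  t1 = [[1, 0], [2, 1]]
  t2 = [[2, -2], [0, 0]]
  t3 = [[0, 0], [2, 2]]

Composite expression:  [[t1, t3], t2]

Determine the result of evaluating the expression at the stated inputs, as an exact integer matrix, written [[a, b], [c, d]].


[[-8, 0], [-8, 8]]

[t1, t3] = [[0, 0], [-4, 0]]
[[t1, t3], t2] = [[-8, 0], [-8, 8]]


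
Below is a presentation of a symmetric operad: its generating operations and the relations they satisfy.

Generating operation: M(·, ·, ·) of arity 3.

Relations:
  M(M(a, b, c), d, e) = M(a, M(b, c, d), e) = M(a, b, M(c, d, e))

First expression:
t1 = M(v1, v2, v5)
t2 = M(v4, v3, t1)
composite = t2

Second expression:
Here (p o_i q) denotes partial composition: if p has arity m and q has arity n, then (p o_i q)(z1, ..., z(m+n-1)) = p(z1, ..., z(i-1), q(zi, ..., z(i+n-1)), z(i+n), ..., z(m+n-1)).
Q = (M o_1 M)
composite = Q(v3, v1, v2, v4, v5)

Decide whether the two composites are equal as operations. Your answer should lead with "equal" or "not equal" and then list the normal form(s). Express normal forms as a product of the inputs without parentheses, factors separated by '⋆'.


Normal form of the first expression: v4 ⋆ v3 ⋆ v1 ⋆ v2 ⋆ v5
Normal form of the second expression: v3 ⋆ v1 ⋆ v2 ⋆ v4 ⋆ v5
They disagree, so not equal.

not equal: they reduce to v4 ⋆ v3 ⋆ v1 ⋆ v2 ⋆ v5 and v3 ⋆ v1 ⋆ v2 ⋆ v4 ⋆ v5


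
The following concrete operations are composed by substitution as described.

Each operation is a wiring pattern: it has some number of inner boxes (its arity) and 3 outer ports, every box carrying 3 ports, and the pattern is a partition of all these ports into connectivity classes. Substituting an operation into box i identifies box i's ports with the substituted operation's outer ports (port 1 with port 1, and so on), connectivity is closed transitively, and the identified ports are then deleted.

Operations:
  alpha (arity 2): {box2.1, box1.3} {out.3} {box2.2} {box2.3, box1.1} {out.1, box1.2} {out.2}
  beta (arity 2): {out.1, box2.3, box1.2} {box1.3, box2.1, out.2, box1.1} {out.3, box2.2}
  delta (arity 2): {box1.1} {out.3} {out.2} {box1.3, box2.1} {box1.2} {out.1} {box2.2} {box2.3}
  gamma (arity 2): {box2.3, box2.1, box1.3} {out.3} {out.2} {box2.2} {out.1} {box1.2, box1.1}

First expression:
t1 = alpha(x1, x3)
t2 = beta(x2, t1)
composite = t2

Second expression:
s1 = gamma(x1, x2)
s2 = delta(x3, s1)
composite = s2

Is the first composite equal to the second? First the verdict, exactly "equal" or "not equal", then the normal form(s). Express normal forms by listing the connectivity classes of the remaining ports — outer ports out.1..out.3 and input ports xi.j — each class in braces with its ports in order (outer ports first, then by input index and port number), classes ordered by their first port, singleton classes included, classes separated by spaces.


Reducing the first expression gives {out.1, x2.2} {out.2, x1.2, x2.1, x2.3} {out.3} {x1.1, x3.3} {x1.3, x3.1} {x3.2}
Reducing the second expression gives {out.1} {out.2} {out.3} {x1.1, x1.2} {x1.3, x2.1, x2.3} {x2.2} {x3.1} {x3.2} {x3.3}
Different reductions; not equal.

not equal; the first gives {out.1, x2.2} {out.2, x1.2, x2.1, x2.3} {out.3} {x1.1, x3.3} {x1.3, x3.1} {x3.2} and the second {out.1} {out.2} {out.3} {x1.1, x1.2} {x1.3, x2.1, x2.3} {x2.2} {x3.1} {x3.2} {x3.3}


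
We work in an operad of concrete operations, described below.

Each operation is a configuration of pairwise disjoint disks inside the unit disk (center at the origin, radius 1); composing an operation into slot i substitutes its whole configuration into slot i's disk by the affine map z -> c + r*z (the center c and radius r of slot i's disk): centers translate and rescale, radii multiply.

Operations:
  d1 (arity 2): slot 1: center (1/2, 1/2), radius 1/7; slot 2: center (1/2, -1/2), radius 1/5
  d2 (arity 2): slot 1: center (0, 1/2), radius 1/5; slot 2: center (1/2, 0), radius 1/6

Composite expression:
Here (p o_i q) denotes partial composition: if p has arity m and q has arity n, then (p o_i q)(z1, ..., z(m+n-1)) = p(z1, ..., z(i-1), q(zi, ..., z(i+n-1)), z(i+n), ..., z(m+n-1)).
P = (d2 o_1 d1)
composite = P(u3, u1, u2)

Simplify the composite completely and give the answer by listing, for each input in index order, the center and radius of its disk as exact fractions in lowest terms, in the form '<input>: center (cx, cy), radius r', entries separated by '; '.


Each u-disk chains the slot maps above it in d2; radii multiply.
u3 passes through 2 substitutions, ending at center (1/10, 3/5), radius 1/35
u1 passes through 2 substitutions, ending at center (1/10, 2/5), radius 1/25
u2 passes through 1 substitution, ending at center (1/2, 0), radius 1/6

u1: center (1/10, 2/5), radius 1/25; u2: center (1/2, 0), radius 1/6; u3: center (1/10, 3/5), radius 1/35


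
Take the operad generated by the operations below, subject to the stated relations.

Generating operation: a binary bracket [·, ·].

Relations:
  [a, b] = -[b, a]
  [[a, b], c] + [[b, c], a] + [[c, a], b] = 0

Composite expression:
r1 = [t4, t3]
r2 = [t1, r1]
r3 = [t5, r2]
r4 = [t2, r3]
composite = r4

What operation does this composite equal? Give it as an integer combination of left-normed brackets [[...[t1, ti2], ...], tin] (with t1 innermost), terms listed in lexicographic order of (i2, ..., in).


-[[[[t1, t3], t4], t5], t2] + [[[[t1, t4], t3], t5], t2]

A multilinear Lie element is pinned by t1-initial words (t1 innermost).
Composite bracket: [t2, [t5, [t1, [t4, t3]]]]
Expanding via [a, b] = ab - ba: 16 signed words (2^4 = 16).
The t1-initial words carry the normal form:
  the word t1t3t4t5t2 carries sign -1 and contributes -[[[[t1, t3], t4], t5], t2]
  the word t1t4t3t5t2 carries sign +1 and contributes +[[[[t1, t4], t3], t5], t2]


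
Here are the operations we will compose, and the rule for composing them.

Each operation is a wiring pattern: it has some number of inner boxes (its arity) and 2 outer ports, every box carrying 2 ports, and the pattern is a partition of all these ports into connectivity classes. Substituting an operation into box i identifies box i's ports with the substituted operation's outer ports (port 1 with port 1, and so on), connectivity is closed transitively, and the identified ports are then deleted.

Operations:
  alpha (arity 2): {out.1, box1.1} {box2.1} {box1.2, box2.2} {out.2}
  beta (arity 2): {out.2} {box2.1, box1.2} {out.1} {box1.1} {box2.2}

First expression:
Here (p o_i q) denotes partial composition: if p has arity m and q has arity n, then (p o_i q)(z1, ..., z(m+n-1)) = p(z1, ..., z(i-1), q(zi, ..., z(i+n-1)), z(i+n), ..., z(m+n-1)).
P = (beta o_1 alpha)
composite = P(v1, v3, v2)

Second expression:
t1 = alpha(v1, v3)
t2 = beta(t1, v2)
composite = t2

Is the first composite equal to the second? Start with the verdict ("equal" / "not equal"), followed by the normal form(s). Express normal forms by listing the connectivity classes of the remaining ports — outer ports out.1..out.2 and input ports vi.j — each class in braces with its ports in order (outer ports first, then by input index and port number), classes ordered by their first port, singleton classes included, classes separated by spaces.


equal; both compose to {out.1} {out.2} {v1.1} {v1.2, v3.2} {v2.1} {v2.2} {v3.1}

Normal form of the first expression: {out.1} {out.2} {v1.1} {v1.2, v3.2} {v2.1} {v2.2} {v3.1}
Normal form of the second expression: {out.1} {out.2} {v1.1} {v1.2, v3.2} {v2.1} {v2.2} {v3.1}
One common form — equal.


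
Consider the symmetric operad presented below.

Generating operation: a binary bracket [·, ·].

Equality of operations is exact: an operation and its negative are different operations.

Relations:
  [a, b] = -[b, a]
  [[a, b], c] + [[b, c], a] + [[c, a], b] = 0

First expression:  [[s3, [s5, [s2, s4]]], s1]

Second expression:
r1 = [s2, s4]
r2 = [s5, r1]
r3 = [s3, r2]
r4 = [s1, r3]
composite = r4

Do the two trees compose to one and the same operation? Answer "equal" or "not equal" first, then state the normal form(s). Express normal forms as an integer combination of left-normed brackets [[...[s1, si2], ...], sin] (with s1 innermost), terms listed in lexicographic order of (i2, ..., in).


The first expression reduces to -[[[[s1, s2], s4], s5], s3] + [[[[s1, s3], s2], s4], s5] - [[[[s1, s3], s4], s2], s5] - [[[[s1, s3], s5], s2], s4] + [[[[s1, s3], s5], s4], s2] + [[[[s1, s4], s2], s5], s3] + [[[[s1, s5], s2], s4], s3] - [[[[s1, s5], s4], s2], s3]
The second expression reduces to [[[[s1, s2], s4], s5], s3] - [[[[s1, s3], s2], s4], s5] + [[[[s1, s3], s4], s2], s5] + [[[[s1, s3], s5], s2], s4] - [[[[s1, s3], s5], s4], s2] - [[[[s1, s4], s2], s5], s3] - [[[[s1, s5], s2], s4], s3] + [[[[s1, s5], s4], s2], s3]
Distinct normal forms: not equal.

not equal; first: -[[[[s1, s2], s4], s5], s3] + [[[[s1, s3], s2], s4], s5] - [[[[s1, s3], s4], s2], s5] - [[[[s1, s3], s5], s2], s4] + [[[[s1, s3], s5], s4], s2] + [[[[s1, s4], s2], s5], s3] + [[[[s1, s5], s2], s4], s3] - [[[[s1, s5], s4], s2], s3]; second: [[[[s1, s2], s4], s5], s3] - [[[[s1, s3], s2], s4], s5] + [[[[s1, s3], s4], s2], s5] + [[[[s1, s3], s5], s2], s4] - [[[[s1, s3], s5], s4], s2] - [[[[s1, s4], s2], s5], s3] - [[[[s1, s5], s2], s4], s3] + [[[[s1, s5], s4], s2], s3]


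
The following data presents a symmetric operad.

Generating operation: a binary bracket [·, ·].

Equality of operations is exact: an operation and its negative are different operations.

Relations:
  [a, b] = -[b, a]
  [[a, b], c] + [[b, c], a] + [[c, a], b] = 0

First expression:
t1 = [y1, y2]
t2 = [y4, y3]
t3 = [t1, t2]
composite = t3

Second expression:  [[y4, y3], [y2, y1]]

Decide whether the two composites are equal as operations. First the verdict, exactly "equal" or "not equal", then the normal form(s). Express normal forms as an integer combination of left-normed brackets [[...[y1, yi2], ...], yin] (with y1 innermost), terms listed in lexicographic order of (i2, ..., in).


equal; the common form is -[[[y1, y2], y3], y4] + [[[y1, y2], y4], y3]

In normal form, the first expression is -[[[y1, y2], y3], y4] + [[[y1, y2], y4], y3]
In normal form, the second expression is -[[[y1, y2], y3], y4] + [[[y1, y2], y4], y3]
Identical normal forms: equal.


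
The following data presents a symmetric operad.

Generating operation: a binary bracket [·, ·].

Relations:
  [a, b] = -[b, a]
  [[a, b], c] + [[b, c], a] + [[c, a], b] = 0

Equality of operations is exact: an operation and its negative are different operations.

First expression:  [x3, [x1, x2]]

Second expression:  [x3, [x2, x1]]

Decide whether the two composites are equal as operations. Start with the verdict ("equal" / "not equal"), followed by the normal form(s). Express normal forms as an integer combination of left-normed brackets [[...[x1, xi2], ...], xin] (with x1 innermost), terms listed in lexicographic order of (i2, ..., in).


not equal — first -[[x1, x2], x3], second [[x1, x2], x3]


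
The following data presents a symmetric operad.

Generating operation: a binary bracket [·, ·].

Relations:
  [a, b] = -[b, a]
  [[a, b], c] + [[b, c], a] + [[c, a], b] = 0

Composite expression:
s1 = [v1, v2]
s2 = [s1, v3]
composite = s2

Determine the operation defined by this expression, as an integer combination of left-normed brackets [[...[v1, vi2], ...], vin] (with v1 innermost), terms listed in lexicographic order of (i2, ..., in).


[[v1, v2], v3]

In the tensor algebra, words opening v1 carry the v1-anchored form.
Composite bracket: [[v1, v2], v3]
Expanding via [a, b] = ab - ba: 4 signed words (2^2 = 4).
Coefficients come from the v1-initial words:
  word v1v2v3 has sign +1, contributing +[[v1, v2], v3]


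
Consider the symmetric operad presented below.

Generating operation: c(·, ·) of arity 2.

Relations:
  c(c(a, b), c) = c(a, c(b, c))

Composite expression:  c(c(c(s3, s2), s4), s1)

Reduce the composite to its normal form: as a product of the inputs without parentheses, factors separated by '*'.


Every regrouping of c is equal, so read the s-inputs in written order.
c(s3, s2) spells out as s3 * s2
c(c(s3, s2), s4) spells out as s3 * s2 * s4
c(c(c(s3, s2), s4), s1) spells out as s3 * s2 * s4 * s1

s3 * s2 * s4 * s1


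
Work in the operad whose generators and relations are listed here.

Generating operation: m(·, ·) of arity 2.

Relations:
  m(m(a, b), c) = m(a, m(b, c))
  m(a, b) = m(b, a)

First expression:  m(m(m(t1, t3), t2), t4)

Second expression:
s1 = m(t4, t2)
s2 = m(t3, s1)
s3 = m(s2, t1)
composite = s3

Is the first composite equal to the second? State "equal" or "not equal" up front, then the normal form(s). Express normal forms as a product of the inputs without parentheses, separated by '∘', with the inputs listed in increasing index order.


The first expression, normalized: t1 ∘ t2 ∘ t3 ∘ t4
The second expression, normalized: t1 ∘ t2 ∘ t3 ∘ t4
Both agree, so they are equal.

equal: each reduces to t1 ∘ t2 ∘ t3 ∘ t4


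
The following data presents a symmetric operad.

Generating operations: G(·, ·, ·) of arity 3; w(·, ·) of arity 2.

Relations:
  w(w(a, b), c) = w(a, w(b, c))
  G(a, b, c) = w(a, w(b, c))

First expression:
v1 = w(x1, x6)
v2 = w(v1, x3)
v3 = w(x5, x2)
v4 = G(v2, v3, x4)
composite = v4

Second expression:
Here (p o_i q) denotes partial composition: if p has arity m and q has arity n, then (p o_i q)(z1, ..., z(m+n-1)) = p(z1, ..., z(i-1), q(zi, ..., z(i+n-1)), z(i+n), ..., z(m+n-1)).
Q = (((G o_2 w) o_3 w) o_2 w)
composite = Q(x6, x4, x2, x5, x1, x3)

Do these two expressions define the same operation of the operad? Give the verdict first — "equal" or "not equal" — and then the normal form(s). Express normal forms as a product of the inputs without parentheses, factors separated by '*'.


not equal: they reduce to x1 * x6 * x3 * x5 * x2 * x4 and x6 * x4 * x2 * x5 * x1 * x3


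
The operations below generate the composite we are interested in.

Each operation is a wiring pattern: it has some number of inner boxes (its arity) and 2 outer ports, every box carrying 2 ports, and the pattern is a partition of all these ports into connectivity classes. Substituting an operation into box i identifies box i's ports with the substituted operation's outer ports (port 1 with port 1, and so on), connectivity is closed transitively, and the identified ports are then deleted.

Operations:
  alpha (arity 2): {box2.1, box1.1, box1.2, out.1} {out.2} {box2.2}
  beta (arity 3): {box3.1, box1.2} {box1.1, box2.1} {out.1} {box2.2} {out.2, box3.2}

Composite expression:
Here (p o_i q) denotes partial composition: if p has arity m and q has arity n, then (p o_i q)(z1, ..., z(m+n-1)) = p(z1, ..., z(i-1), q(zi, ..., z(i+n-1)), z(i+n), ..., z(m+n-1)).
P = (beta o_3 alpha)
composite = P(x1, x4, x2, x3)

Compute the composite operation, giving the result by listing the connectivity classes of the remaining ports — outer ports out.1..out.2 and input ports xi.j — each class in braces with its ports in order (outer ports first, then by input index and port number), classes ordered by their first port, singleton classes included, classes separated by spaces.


{out.1} {out.2} {x1.1, x4.1} {x1.2, x2.1, x2.2, x3.1} {x3.2} {x4.2}


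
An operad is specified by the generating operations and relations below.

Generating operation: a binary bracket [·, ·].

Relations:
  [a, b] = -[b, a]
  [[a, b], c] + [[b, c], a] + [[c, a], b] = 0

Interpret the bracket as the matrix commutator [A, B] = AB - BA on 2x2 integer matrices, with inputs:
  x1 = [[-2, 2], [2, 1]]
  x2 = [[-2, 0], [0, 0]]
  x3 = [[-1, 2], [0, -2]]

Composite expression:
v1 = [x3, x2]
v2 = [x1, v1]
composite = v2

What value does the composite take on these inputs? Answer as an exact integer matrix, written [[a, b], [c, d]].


[x3, x2] = [[0, 4], [0, 0]]
[x1, [x3, x2]] = [[-8, -12], [0, 8]]

[[-8, -12], [0, 8]]


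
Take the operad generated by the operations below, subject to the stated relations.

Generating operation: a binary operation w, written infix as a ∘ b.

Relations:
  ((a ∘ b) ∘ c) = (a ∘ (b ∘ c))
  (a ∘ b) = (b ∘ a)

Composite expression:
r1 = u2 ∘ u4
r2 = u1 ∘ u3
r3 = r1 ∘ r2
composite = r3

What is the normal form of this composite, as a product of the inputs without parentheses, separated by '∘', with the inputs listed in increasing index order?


Reordering under w is free, so list the u-inputs canonically.
(u2 ∘ u4) reduces to u2 ∘ u4
(u1 ∘ u3) reduces to u1 ∘ u3
((u2 ∘ u4) ∘ (u1 ∘ u3)) reduces to u2 ∘ u4 ∘ u1 ∘ u3
rearranged into index order: u1 ∘ u2 ∘ u3 ∘ u4

u1 ∘ u2 ∘ u3 ∘ u4


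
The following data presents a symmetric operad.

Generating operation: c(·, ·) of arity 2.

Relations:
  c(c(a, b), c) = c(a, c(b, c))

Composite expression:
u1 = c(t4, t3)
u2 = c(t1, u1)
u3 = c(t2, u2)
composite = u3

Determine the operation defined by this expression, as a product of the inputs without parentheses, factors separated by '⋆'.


t2 ⋆ t1 ⋆ t4 ⋆ t3

Key point: c is associative — brackets drop, the t-order remains.
c(t4, t3) unparenthesizes to t4 ⋆ t3
c(t1, c(t4, t3)) unparenthesizes to t1 ⋆ t4 ⋆ t3
c(t2, c(t1, c(t4, t3))) unparenthesizes to t2 ⋆ t1 ⋆ t4 ⋆ t3


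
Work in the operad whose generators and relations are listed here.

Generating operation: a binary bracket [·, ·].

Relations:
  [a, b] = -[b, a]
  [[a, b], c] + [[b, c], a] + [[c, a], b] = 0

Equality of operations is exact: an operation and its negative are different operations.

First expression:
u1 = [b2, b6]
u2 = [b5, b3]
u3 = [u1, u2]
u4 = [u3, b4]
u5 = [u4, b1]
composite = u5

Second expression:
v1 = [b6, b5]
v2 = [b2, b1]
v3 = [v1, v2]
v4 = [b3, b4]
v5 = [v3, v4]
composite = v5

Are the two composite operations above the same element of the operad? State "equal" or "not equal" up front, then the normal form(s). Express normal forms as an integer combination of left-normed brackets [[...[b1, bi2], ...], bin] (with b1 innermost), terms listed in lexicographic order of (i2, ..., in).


not equal — first [[[[[b1, b2], b6], b3], b5], b4] - [[[[[b1, b2], b6], b5], b3], b4] - [[[[[b1, b3], b5], b2], b6], b4] + [[[[[b1, b3], b5], b6], b2], b4] - [[[[[b1, b4], b2], b6], b3], b5] + [[[[[b1, b4], b2], b6], b5], b3] + [[[[[b1, b4], b3], b5], b2], b6] - [[[[[b1, b4], b3], b5], b6], b2] - [[[[[b1, b4], b5], b3], b2], b6] + [[[[[b1, b4], b5], b3], b6], b2] + [[[[[b1, b4], b6], b2], b3], b5] - [[[[[b1, b4], b6], b2], b5], b3] + [[[[[b1, b5], b3], b2], b6], b4] - [[[[[b1, b5], b3], b6], b2], b4] - [[[[[b1, b6], b2], b3], b5], b4] + [[[[[b1, b6], b2], b5], b3], b4], second -[[[[[b1, b2], b5], b6], b3], b4] + [[[[[b1, b2], b5], b6], b4], b3] + [[[[[b1, b2], b6], b5], b3], b4] - [[[[[b1, b2], b6], b5], b4], b3]

The first expression reduces to [[[[[b1, b2], b6], b3], b5], b4] - [[[[[b1, b2], b6], b5], b3], b4] - [[[[[b1, b3], b5], b2], b6], b4] + [[[[[b1, b3], b5], b6], b2], b4] - [[[[[b1, b4], b2], b6], b3], b5] + [[[[[b1, b4], b2], b6], b5], b3] + [[[[[b1, b4], b3], b5], b2], b6] - [[[[[b1, b4], b3], b5], b6], b2] - [[[[[b1, b4], b5], b3], b2], b6] + [[[[[b1, b4], b5], b3], b6], b2] + [[[[[b1, b4], b6], b2], b3], b5] - [[[[[b1, b4], b6], b2], b5], b3] + [[[[[b1, b5], b3], b2], b6], b4] - [[[[[b1, b5], b3], b6], b2], b4] - [[[[[b1, b6], b2], b3], b5], b4] + [[[[[b1, b6], b2], b5], b3], b4]
The second expression reduces to -[[[[[b1, b2], b5], b6], b3], b4] + [[[[[b1, b2], b5], b6], b4], b3] + [[[[[b1, b2], b6], b5], b3], b4] - [[[[[b1, b2], b6], b5], b4], b3]
No match — not equal.


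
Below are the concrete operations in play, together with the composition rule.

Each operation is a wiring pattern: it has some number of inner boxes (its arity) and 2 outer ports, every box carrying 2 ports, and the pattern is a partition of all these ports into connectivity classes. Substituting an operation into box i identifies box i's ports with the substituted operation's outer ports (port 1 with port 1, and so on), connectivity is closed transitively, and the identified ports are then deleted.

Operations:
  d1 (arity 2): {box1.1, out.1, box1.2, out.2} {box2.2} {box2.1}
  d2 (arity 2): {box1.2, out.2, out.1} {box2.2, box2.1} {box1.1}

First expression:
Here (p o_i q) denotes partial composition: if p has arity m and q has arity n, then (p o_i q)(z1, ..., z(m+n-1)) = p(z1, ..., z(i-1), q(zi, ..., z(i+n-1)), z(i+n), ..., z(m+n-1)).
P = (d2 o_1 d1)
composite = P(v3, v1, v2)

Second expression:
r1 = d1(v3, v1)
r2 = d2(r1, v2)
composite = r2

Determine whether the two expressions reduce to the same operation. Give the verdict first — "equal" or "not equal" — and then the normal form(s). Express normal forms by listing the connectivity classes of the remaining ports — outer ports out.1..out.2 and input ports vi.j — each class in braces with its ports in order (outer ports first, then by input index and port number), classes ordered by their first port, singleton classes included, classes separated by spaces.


The first expression, normalized: {out.1, out.2, v3.1, v3.2} {v1.1} {v1.2} {v2.1, v2.2}
The second expression, normalized: {out.1, out.2, v3.1, v3.2} {v1.1} {v1.2} {v2.1, v2.2}
Identical normal forms: equal.

equal — both sides give {out.1, out.2, v3.1, v3.2} {v1.1} {v1.2} {v2.1, v2.2}


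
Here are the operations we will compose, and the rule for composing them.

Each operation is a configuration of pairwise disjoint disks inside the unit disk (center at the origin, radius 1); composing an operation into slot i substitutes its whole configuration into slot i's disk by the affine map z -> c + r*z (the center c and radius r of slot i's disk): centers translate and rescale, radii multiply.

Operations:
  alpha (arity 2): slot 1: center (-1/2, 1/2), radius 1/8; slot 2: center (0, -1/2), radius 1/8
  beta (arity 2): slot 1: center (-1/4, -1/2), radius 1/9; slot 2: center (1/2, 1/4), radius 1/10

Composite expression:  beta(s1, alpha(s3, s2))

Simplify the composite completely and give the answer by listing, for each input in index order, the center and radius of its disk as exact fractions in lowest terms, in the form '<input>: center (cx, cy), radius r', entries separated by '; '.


s1: center (-1/4, -1/2), radius 1/9; s2: center (1/2, 1/5), radius 1/80; s3: center (9/20, 3/10), radius 1/80

Affine substitution under beta: radii multiply and s-centers shift.
s1: after 1 affine step, its disk has center (-1/4, -1/2), radius 1/9
s3: after 2 affine steps, its disk has center (9/20, 3/10), radius 1/80
s2: after 2 affine steps, its disk has center (1/2, 1/5), radius 1/80


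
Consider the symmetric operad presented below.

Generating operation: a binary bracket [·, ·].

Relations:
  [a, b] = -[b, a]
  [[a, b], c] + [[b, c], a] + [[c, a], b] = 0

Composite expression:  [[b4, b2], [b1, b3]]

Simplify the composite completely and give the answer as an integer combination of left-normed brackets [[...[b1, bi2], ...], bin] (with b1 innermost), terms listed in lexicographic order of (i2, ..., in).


[[[b1, b3], b2], b4] - [[[b1, b3], b4], b2]

A multilinear Lie element is pinned by b1-initial words (b1 innermost).
Composite bracket: [[b4, b2], [b1, b3]]
Under [a, b] = ab - ba we get 8 signed associative words (2^3 = 8).
The b1-initial words carry the normal form:
  the word b1b3b2b4 carries sign +1 and contributes +[[[b1, b3], b2], b4]
  the word b1b3b4b2 carries sign -1 and contributes -[[[b1, b3], b4], b2]


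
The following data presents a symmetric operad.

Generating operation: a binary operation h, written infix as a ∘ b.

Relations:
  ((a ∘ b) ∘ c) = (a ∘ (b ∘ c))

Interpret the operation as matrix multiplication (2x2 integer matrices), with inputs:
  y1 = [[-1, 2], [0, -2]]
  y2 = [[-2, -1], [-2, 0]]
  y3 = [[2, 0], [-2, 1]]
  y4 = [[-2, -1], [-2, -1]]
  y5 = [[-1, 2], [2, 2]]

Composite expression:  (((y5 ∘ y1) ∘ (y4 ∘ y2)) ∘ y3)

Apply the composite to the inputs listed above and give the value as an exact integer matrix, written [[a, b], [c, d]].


[[-40, -10], [-16, -4]]

(y5 ∘ y1) = [[1, -6], [-2, 0]]
(y4 ∘ y2) = [[6, 2], [6, 2]]
((y5 ∘ y1) ∘ (y4 ∘ y2)) = [[-30, -10], [-12, -4]]
(((y5 ∘ y1) ∘ (y4 ∘ y2)) ∘ y3) = [[-40, -10], [-16, -4]]


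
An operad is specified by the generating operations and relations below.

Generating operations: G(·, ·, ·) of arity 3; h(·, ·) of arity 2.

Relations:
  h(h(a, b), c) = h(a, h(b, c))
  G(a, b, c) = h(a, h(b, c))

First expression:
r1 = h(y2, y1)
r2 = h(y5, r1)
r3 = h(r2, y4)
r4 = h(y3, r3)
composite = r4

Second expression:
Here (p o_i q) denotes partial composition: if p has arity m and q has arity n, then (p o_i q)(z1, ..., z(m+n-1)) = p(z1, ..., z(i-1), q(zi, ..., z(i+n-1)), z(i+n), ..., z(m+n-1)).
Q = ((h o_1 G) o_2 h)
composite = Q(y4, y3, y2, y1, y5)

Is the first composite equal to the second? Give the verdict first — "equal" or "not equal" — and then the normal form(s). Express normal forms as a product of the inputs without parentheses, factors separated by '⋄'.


not equal — first y3 ⋄ y5 ⋄ y2 ⋄ y1 ⋄ y4, second y4 ⋄ y3 ⋄ y2 ⋄ y1 ⋄ y5

The first expression, normalized: y3 ⋄ y5 ⋄ y2 ⋄ y1 ⋄ y4
The second expression, normalized: y4 ⋄ y3 ⋄ y2 ⋄ y1 ⋄ y5
The forms do not match — not equal.


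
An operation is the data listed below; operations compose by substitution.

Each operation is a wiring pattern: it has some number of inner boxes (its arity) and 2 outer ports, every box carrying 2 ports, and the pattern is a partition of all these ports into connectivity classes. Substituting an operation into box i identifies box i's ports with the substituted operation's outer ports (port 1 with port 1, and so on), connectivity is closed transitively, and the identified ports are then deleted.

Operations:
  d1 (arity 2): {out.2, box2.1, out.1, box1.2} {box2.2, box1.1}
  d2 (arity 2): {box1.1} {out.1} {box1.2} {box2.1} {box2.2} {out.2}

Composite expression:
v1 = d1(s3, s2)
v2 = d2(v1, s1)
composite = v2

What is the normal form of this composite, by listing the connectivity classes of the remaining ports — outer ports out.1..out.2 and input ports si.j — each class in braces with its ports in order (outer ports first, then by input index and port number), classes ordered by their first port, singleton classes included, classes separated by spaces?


{out.1} {out.2} {s1.1} {s1.2} {s2.1, s3.2} {s2.2, s3.1}

Reachability decides: close wires over d2-identified ports.
through d1, on inputs (s3, s2): {out.1, out.2, s2.1, s3.2} {s2.2, s3.1} (out.j = stage outer ports)
through d2, on inputs (s3, s2, s1): {out.1} {out.2} {s1.1} {s1.2} {s2.1, s3.2} {s2.2, s3.1} (out.j = stage outer ports)
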